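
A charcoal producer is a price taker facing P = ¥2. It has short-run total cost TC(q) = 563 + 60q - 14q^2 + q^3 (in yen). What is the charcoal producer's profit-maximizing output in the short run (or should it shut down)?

Variable cost is VC = 60q - 14q^2 + q^3, so AVC = VC/q = 60 - 14q + q^2 and MC = dTC/dq = 60 - 28q + 3q^2.
The AVC parabola has its vertex at q = 14/2 = 7, where AVC = 60 - 14·7 + 7^2 = ¥11.
P = ¥2 lies below min AVC = ¥11; no output level covers variable cost.
Shutting down limits the loss to fixed cost, ¥563.

Shut down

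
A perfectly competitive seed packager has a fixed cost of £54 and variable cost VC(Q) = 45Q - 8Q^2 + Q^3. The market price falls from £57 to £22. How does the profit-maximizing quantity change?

MC = 45 - 16Q + 3Q^2; the shutdown threshold is min AVC = £29 (at Q = 4).
With P = £57 above the shutdown price, P = MC gives Q = 6.
At P = £22 < min AVC = £29, price no longer covers variable cost at any output, so the firm shuts down: Q = 0.

Output falls from 6 to 0 (the firm shuts down)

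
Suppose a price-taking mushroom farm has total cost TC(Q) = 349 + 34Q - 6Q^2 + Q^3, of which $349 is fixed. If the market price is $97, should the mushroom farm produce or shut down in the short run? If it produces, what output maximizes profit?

Strip out fixed cost: VC = 34Q - 6Q^2 + Q^3. Then AVC = 34 - 6Q + Q^2 and MC = 34 - 12Q + 3Q^2.
AVC hits its minimum where MC = AVC, at Q = 3, giving min AVC = 34 - 6·3 + 3^2 = $25.
Because $97 ≥ $25, revenue can cover variable cost; the firm operates.
P = MC gives -63 - 12Q + 3Q^2 = 0, with roots -3 and 7. Take the larger (rising MC): Q* = 7.
Check: AVC at Q = 7 is $41 ≤ P, so revenue covers variable cost.
Profit = P·Q − TC = 97·7 − 636 = $43.

Produce at Q = 7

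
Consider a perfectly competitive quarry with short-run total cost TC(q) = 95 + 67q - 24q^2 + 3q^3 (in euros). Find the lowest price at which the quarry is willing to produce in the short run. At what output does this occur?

€19 per unit, at q = 4

The shutdown price is the minimum of AVC. VC = 67q - 24q^2 + 3q^3, so AVC = 67 - 24q + 3q^2.
At the minimum of AVC, MC = AVC. MC = 67 - 48q + 9q^2; setting MC = AVC gives 6q^2 - 24q = 0, so q = 4. min AVC = 19.
The firm shuts down for any P below €19.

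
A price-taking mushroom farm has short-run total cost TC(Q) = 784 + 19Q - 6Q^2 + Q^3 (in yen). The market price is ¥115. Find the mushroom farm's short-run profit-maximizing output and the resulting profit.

AVC = 19 - 6Q + Q^2 has its minimum ¥10 at Q = 3; price ¥115 clears that bar, so the firm operates.
With MC = 19 - 12Q + 3Q^2, P = MC on the upward-sloping part at Q* = 8.
TR = 115·8 = 920. TC = 784 + 280 = 1064. Profit = 920 − 1064 = -¥144.
That loss of ¥144 beats the ¥784 the firm would lose by shutting down; producing recovers ¥640 of fixed cost.

Profit = -¥144 at Q = 8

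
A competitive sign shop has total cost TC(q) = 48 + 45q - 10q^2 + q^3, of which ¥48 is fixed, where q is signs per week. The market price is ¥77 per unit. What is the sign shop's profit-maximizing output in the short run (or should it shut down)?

Produce at q = 8

Variable cost is VC = 45q - 10q^2 + q^3, so AVC = VC/q = 45 - 10q + q^2 and MC = dTC/dq = 45 - 20q + 3q^2.
AVC is minimized where dAVC/dq = -10 + 2q = 0, at q = 5; min AVC = 45 - 10·5 + 5^2 = ¥20.
Because ¥77 ≥ ¥20, revenue can cover variable cost; the firm operates.
Solving P = MC: -32 - 20q + 3q^2 = 0 ⇒ q = -4/3 or 8. On the upward-sloping branch, q* = 8.
Check: AVC at q = 8 is ¥29 ≤ P, so revenue covers variable cost.
Profit = P·q − TC = 77·8 − 280 = ¥336.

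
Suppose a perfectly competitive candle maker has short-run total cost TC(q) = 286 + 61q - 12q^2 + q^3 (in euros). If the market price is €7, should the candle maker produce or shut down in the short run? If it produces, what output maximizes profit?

Variable cost is VC = 61q - 12q^2 + q^3, so AVC = VC/q = 61 - 12q + q^2 and MC = dTC/dq = 61 - 24q + 3q^2.
AVC is minimized where dAVC/dq = -12 + 2q = 0, at q = 6; min AVC = 61 - 12·6 + 6^2 = €25.
P = €7 lies below min AVC = €25; no output level covers variable cost.
The firm minimizes its loss by shutting down and losing only its fixed cost of €286.

Shut down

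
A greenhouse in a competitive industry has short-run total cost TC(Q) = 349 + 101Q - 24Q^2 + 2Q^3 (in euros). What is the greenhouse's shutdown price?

The firm shuts down when price falls below the minimum of average variable cost. AVC = VC/Q = 101 - 24Q + 2Q^2.
dAVC/dQ = -24 + 4Q = 0 gives Q = 6. min AVC = 101 - 24·6 + 2·6^2 = 29.
For P < €29 the firm produces nothing.

€29 per unit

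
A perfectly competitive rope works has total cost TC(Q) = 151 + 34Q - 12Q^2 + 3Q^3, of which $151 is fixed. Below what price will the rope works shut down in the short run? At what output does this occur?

$22 per unit, at Q = 2

The firm shuts down when price falls below the minimum of average variable cost. AVC = VC/Q = 34 - 12Q + 3Q^2.
At the minimum of AVC, MC = AVC. MC = 34 - 24Q + 9Q^2; setting MC = AVC gives 6Q^2 - 12Q = 0, so Q = 2. min AVC = 22.
So the shutdown price is $22.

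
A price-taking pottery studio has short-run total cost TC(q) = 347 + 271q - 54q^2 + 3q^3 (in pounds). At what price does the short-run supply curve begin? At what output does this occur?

The firm shuts down when price falls below the minimum of average variable cost. AVC = VC/q = 271 - 54q + 3q^2.
At the minimum of AVC, MC = AVC. MC = 271 - 108q + 9q^2; setting MC = AVC gives 6q^2 - 54q = 0, so q = 9. min AVC = 28.
So the shutdown price is £28.

£28 per unit, at q = 9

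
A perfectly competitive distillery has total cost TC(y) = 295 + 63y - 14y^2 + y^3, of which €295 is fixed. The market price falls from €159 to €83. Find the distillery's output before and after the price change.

Output falls from 12 to 10

MC = 63 - 28y + 3y^2; the shutdown threshold is min AVC = €14 (at y = 7).
With P = €159 above the shutdown price, P = MC gives y = 12.
At P = €83 ≥ min AVC, set P = MC: y = 10. The firm stays open but cuts output.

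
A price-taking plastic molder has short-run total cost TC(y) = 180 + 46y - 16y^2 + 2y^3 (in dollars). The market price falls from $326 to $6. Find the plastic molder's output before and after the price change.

Output falls from 10 to 0 (the firm shuts down)

AVC = 46 - 16y + 2y^2, minimized at y = 4 where min AVC = $14. MC = 46 - 32y + 6y^2.
With P = $326 above the shutdown price, P = MC gives y = 10.
At P = $6 < min AVC = $14, price no longer covers variable cost at any output, so the firm shuts down: y = 0.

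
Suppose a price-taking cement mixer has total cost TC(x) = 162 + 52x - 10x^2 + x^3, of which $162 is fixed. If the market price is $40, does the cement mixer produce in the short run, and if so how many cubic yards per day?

Produce at x = 6

Variable cost is VC = 52x - 10x^2 + x^3, so AVC = VC/x = 52 - 10x + x^2 and MC = dTC/dx = 52 - 20x + 3x^2.
AVC is minimized where dAVC/dx = -10 + 2x = 0, at x = 5; min AVC = 52 - 10·5 + 5^2 = $27.
Because $40 ≥ $27, revenue can cover variable cost; the firm operates.
Set P = MC: 40 = 52 - 20x + 3x^2 → 12 - 20x + 3x^2 = 0. The roots are x = 2/3 and x = 6; the profit-maximizing output is on the rising part of MC, so x* = 6.
Check: AVC at x = 6 is $28 ≤ P, so revenue covers variable cost.
Profit = P·x − TC = 40·6 − 330 = -$90, a loss, but smaller than the $162 fixed cost the firm would lose by shutting down.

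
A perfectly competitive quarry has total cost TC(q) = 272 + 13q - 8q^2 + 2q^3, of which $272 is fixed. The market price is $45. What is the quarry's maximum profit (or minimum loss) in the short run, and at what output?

AVC = 13 - 8q + 2q^2; min AVC = $5 at q = 2. Since P = $45 ≥ min AVC, the firm produces.
With MC = 13 - 16q + 6q^2, P = MC on the upward-sloping part at q* = 4.
TR = 45·4 = 180. TC = 272 + 52 = 324. Profit = 180 − 324 = -$144.
Shutting down would mean losing the fixed cost of $272, so operating at a loss of $144 is better by $128.

Profit = -$144 at q = 4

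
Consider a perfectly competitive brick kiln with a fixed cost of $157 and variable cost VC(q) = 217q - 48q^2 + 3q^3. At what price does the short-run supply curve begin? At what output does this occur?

$25 per unit, at q = 8

The firm shuts down when price falls below the minimum of average variable cost. AVC = VC/q = 217 - 48q + 3q^2.
At the minimum of AVC, MC = AVC. MC = 217 - 96q + 9q^2; setting MC = AVC gives 6q^2 - 48q = 0, so q = 8. min AVC = 25.
So the shutdown price is $25.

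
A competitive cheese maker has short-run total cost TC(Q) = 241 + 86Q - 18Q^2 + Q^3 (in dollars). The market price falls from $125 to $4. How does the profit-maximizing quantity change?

MC = 86 - 36Q + 3Q^2; the shutdown threshold is min AVC = $5 (at Q = 9).
At P = $125 ≥ min AVC, set P = MC on the rising branch: Q = 13.
At P = $4 < min AVC = $5, price no longer covers variable cost at any output, so the firm shuts down: Q = 0.

Output falls from 13 to 0 (the firm shuts down)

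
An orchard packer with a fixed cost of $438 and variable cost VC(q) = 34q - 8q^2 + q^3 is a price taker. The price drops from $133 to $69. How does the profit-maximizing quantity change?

Output falls from 9 to 7

AVC = 34 - 8q + q^2, minimized at q = 4 where min AVC = $18. MC = 34 - 16q + 3q^2.
With P = $133 above the shutdown price, P = MC gives q = 9.
At P = $69 ≥ min AVC, set P = MC: q = 7. The firm stays open but cuts output.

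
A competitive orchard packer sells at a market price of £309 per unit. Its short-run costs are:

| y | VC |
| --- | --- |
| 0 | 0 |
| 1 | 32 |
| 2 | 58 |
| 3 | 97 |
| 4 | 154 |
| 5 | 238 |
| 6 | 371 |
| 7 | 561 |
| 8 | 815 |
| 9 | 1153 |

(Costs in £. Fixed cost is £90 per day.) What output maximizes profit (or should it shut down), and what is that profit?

y = 8; profit = £1567

Tabulate TR − TC: y=0: -90; y=1: 187; y=2: 470; y=3: 740; y=4: 992; y=5: 1217; y=6: 1393; y=7: 1512; y=8: 1567; y=9: 1538.
Profit is maximized at y = 8. AVC there is 815/8 = £101.88 ≤ P, so producing beats shutting down (which would give -£90).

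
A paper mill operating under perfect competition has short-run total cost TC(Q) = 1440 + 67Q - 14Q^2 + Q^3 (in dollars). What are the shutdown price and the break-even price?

Shutdown price = $18; break-even price = $163

AVC = 67 - 14Q + Q^2; minimized at Q = 7, giving min AVC = $18. That is the shutdown price.
ATC = 1440/Q + 67 - 14Q + Q^2. Setting dATC/dQ = −1440/Q^2 − 14 + 2Q = 0 gives Q = 12 (since 2·12^3 − 14·12^2 = 1440).
min ATC = 1440/12 + 67 − 14·12 + 12^2 = $163. That is the break-even price.
For $18 ≤ P < $163 the firm produces at a loss; below $18 it shuts down.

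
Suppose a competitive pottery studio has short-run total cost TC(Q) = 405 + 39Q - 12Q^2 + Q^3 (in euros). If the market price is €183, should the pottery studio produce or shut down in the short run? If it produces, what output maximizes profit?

Strip out fixed cost: VC = 39Q - 12Q^2 + Q^3. Then AVC = 39 - 12Q + Q^2 and MC = 39 - 24Q + 3Q^2.
AVC hits its minimum where MC = AVC, at Q = 6, giving min AVC = 39 - 12·6 + 6^2 = €3.
Since P = €183 ≥ min AVC = €3, price covers variable cost and the firm should produce.
P = MC gives -144 - 24Q + 3Q^2 = 0, with roots -4 and 12. Take the larger (rising MC): Q* = 12.
Check: AVC at Q = 12 is €39 ≤ P, so revenue covers variable cost.
Profit = P·Q − TC = 183·12 − 873 = €1323.

Produce at Q = 12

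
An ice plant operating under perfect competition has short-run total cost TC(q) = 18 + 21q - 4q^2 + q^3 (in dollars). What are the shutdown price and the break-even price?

Shutdown price = min AVC. AVC = 21 - 4q + q^2, with vertex at q = 2 and minimum $17.
ATC = 18/q + 21 - 4q + q^2. Setting dATC/dq = −18/q^2 − 4 + 2q = 0 gives q = 3 (since 2·3^3 − 4·3^2 = 18).
min ATC = 18/3 + 21 − 4·3 + 3^2 = $24. That is the break-even price.
For $17 ≤ P < $24 the firm produces at a loss; below $17 it shuts down.

Shutdown price = $17; break-even price = $24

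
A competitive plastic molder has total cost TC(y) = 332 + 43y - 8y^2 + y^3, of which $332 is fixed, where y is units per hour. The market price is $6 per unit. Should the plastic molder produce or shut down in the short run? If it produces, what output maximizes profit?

Shut down

Variable cost is VC = 43y - 8y^2 + y^3, so AVC = VC/y = 43 - 8y + y^2 and MC = dTC/dy = 43 - 16y + 3y^2.
AVC hits its minimum where MC = AVC, at y = 4, giving min AVC = 43 - 8·4 + 4^2 = $27.
With P < min AVC ($6 < $27), every unit sold adds to the loss.
The firm minimizes its loss by shutting down and losing only its fixed cost of $332.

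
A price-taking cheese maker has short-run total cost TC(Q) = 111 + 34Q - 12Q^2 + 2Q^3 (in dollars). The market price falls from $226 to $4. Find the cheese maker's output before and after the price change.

MC = 34 - 24Q + 6Q^2; the shutdown threshold is min AVC = $16 (at Q = 3).
At P = $226 ≥ min AVC, set P = MC on the rising branch: Q = 8.
At P = $4 < min AVC = $16, price no longer covers variable cost at any output, so the firm shuts down: Q = 0.

Output falls from 8 to 0 (the firm shuts down)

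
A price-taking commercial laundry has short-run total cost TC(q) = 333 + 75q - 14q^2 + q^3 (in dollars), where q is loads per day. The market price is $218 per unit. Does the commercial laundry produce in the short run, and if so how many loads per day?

From TC, MC = TC'(q) = 75 - 28q + 3q^2 and AVC = VC/q = 75 - 14q + q^2.
AVC is minimized where dAVC/dq = -14 + 2q = 0, at q = 7; min AVC = 75 - 14·7 + 7^2 = $26.
Since P = $218 ≥ min AVC = $26, price covers variable cost and the firm should produce.
P = MC gives -143 - 28q + 3q^2 = 0, with roots -11/3 and 13. Take the larger (rising MC): q* = 13.
Check: AVC at q = 13 is $62 ≤ P, so revenue covers variable cost.
Profit = P·q − TC = 218·13 − 1139 = $1695.

Produce at q = 13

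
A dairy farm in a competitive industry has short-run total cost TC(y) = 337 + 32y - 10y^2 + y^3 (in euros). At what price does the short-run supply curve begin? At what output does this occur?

Short-run supply begins at min AVC. From VC = 32y - 10y^2 + y^3, AVC = 32 - 10y + y^2.
At the minimum of AVC, MC = AVC. MC = 32 - 20y + 3y^2; setting MC = AVC gives 2y^2 - 10y = 0, so y = 5. min AVC = 7.
So the shutdown price is €7.

€7 per unit, at y = 5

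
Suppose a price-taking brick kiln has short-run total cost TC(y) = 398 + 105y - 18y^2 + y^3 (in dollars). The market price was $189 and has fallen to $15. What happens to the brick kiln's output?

Output falls from 14 to 0 (the firm shuts down)

MC = 105 - 36y + 3y^2; the shutdown threshold is min AVC = $24 (at y = 9).
At P = $189 ≥ min AVC, set P = MC on the rising branch: y = 14.
At P = $15 < min AVC = $24, price no longer covers variable cost at any output, so the firm shuts down: y = 0.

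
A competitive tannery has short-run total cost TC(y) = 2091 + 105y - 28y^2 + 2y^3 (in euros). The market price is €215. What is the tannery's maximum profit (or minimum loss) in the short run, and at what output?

AVC = 105 - 28y + 2y^2; min AVC = €7 at y = 7. Since P = €215 ≥ min AVC, the firm produces.
MC = 105 - 56y + 6y^2. Setting P = MC and taking the root on the rising branch gives y* = 11.
TR = 215·11 = 2365. TC = 2091 + 429 = 2520. Profit = 2365 − 2520 = -€155.
Shutting down would mean losing the fixed cost of €2091, so operating at a loss of €155 is better by €1936.

Profit = -€155 at y = 11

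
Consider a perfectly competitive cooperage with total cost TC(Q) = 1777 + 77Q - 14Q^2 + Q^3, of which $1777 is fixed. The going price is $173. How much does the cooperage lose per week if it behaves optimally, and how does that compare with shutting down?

Profit = -$337 at Q = 12

AVC = 77 - 14Q + Q^2 has its minimum $28 at Q = 7; price $173 clears that bar, so the firm operates.
MC = 77 - 28Q + 3Q^2. Setting P = MC and taking the root on the rising branch gives Q* = 12.
TR = 173·12 = 2076. TC = 1777 + 636 = 2413. Profit = 2076 − 2413 = -$337.
That loss of $337 beats the $1777 the firm would lose by shutting down; producing recovers $1440 of fixed cost.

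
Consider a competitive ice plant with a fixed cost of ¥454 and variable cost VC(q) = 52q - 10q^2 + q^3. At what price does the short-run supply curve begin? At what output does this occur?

¥27 per unit, at q = 5

The firm shuts down when price falls below the minimum of average variable cost. AVC = VC/q = 52 - 10q + q^2.
dAVC/dq = -10 + 2q = 0 gives q = 5. min AVC = 52 - 10·5 + 5^2 = 27.
The firm shuts down for any P below ¥27.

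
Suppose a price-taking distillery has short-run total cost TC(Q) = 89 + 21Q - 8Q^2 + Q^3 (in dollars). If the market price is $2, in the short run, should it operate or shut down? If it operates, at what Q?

Shut down

From TC, MC = TC'(Q) = 21 - 16Q + 3Q^2 and AVC = VC/Q = 21 - 8Q + Q^2.
The AVC parabola has its vertex at Q = 8/2 = 4, where AVC = 21 - 8·4 + 4^2 = $5.
With P < min AVC ($2 < $5), every unit sold adds to the loss.
Shutting down limits the loss to fixed cost, $89.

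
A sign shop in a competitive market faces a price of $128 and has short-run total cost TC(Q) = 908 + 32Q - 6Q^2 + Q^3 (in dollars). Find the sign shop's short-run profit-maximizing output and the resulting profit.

Profit = -$268 at Q = 8

AVC = 32 - 6Q + Q^2 has its minimum $23 at Q = 3; price $128 clears that bar, so the firm operates.
With MC = 32 - 12Q + 3Q^2, P = MC on the upward-sloping part at Q* = 8.
TR = 128·8 = 1024. TC = 908 + 384 = 1292. Profit = 1024 − 1292 = -$268.
That loss of $268 beats the $908 the firm would lose by shutting down; producing recovers $640 of fixed cost.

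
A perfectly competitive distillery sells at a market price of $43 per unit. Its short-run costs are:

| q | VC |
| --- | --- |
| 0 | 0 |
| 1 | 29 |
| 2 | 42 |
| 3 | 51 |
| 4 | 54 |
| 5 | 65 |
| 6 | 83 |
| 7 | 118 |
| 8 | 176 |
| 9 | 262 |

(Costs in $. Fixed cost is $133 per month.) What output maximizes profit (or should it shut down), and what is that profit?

q = 7; profit = $50

Compute π = P·q − TC at each output: q=0: -133; q=1: -119; q=2: -89; q=3: -55; q=4: -15; q=5: 17; q=6: 42; q=7: 50; q=8: 35; q=9: -8.
Profit is maximized at q = 7. AVC there is 118/7 = $16.86 ≤ P, so producing beats shutting down (which would give -$133).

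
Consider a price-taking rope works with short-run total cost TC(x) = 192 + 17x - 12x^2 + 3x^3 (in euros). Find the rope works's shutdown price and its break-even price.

Shutdown price = €5; break-even price = €65

AVC = 17 - 12x + 3x^2; minimized at x = 2, giving min AVC = €5. That is the shutdown price.
ATC = 192/x + 17 - 12x + 3x^2. Setting dATC/dx = −192/x^2 − 12 + 6x = 0 gives x = 4 (since 6·4^3 − 12·4^2 = 192).
min ATC = 192/4 + 17 − 12·4 + 3·4^2 = €65. That is the break-even price.
For €5 ≤ P < €65 the firm produces at a loss; below €5 it shuts down.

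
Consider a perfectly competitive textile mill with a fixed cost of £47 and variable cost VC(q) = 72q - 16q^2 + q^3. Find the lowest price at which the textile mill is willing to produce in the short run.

£8 per unit

The shutdown price is the minimum of AVC. VC = 72q - 16q^2 + q^3, so AVC = 72 - 16q + q^2.
dAVC/dq = -16 + 2q = 0 gives q = 8. min AVC = 72 - 16·8 + 8^2 = 8.
The firm shuts down for any P below £8.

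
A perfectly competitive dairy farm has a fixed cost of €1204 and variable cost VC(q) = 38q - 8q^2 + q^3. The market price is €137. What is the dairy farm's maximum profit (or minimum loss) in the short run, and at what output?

Profit = -€394 at q = 9

AVC = 38 - 8q + q^2 has its minimum €22 at q = 4; price €137 clears that bar, so the firm operates.
MC = 38 - 16q + 3q^2. Setting P = MC and taking the root on the rising branch gives q* = 9.
TR = 137·9 = 1233. TC = 1204 + 423 = 1627. Profit = 1233 − 1627 = -€394.
That loss of €394 beats the €1204 the firm would lose by shutting down; producing recovers €810 of fixed cost.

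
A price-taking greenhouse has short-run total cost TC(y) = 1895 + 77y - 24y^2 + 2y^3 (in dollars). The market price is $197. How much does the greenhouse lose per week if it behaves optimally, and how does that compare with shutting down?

Profit = -$295 at y = 10

AVC = 77 - 24y + 2y^2; min AVC = $5 at y = 6. Since P = $197 ≥ min AVC, the firm produces.
MC = 77 - 48y + 6y^2. Setting P = MC and taking the root on the rising branch gives y* = 10.
TR = 197·10 = 1970. TC = 1895 + 370 = 2265. Profit = 1970 − 2265 = -$295.
Shutting down would mean losing the fixed cost of $1895, so operating at a loss of $295 is better by $1600.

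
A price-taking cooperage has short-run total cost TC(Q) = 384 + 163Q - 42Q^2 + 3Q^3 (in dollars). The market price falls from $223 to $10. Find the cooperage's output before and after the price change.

AVC = 163 - 42Q + 3Q^2, minimized at Q = 7 where min AVC = $16. MC = 163 - 84Q + 9Q^2.
At P = $223 ≥ min AVC, set P = MC on the rising branch: Q = 10.
At P = $10 < min AVC = $16, price no longer covers variable cost at any output, so the firm shuts down: Q = 0.

Output falls from 10 to 0 (the firm shuts down)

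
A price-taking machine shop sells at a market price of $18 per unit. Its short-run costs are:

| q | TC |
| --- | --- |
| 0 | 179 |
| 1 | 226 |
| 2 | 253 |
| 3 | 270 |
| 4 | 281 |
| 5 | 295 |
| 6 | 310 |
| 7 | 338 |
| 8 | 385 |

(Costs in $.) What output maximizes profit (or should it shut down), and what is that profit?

Compute π = P·q − TC at each output: q=0: -179; q=1: -208; q=2: -217; q=3: -216; q=4: -209; q=5: -205; q=6: -202; q=7: -212; q=8: -241.
Profit is highest at q = 0. Equivalently, the lowest AVC in the table is 131/6 ≈ $21.83 at q = 6, and P = $18 falls below it — price never covers variable cost, so the firm shuts down and loses only its fixed cost.

q = 0 (shut down); profit = -$179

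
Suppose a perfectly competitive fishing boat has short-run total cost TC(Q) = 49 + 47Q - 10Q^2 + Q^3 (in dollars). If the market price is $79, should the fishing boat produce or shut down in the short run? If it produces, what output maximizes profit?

Produce at Q = 8

Strip out fixed cost: VC = 47Q - 10Q^2 + Q^3. Then AVC = 47 - 10Q + Q^2 and MC = 47 - 20Q + 3Q^2.
The AVC parabola has its vertex at Q = 10/2 = 5, where AVC = 47 - 10·5 + 5^2 = $22.
Since P = $79 ≥ min AVC = $22, price covers variable cost and the firm should produce.
Set P = MC: 79 = 47 - 20Q + 3Q^2 → -32 - 20Q + 3Q^2 = 0. The roots are Q = -4/3 and Q = 8; the profit-maximizing output is on the rising part of MC, so Q* = 8.
Check: AVC at Q = 8 is $31 ≤ P, so revenue covers variable cost.
Profit = P·Q − TC = 79·8 − 297 = $335.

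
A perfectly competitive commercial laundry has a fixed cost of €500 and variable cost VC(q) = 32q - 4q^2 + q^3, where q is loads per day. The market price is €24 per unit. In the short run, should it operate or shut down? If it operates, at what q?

Variable cost is VC = 32q - 4q^2 + q^3, so AVC = VC/q = 32 - 4q + q^2 and MC = dTC/dq = 32 - 8q + 3q^2.
The AVC parabola has its vertex at q = 4/2 = 2, where AVC = 32 - 4·2 + 2^2 = €28.
P = €24 lies below min AVC = €28; no output level covers variable cost.
Best response: produce nothing and absorb the €500 fixed cost.

Shut down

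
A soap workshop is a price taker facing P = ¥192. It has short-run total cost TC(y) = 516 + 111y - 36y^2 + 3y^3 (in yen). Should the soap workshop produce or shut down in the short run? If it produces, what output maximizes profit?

Strip out fixed cost: VC = 111y - 36y^2 + 3y^3. Then AVC = 111 - 36y + 3y^2 and MC = 111 - 72y + 9y^2.
AVC is minimized where dAVC/dy = -36 + 6y = 0, at y = 6; min AVC = 111 - 36·6 + 3·6^2 = ¥3.
Because ¥192 ≥ ¥3, revenue can cover variable cost; the firm operates.
Set P = MC: 192 = 111 - 72y + 9y^2 → -81 - 72y + 9y^2 = 0. The roots are y = -1 and y = 9; the profit-maximizing output is on the rising part of MC, so y* = 9.
Check: AVC at y = 9 is ¥30 ≤ P, so revenue covers variable cost.
Profit = P·y − TC = 192·9 − 786 = ¥942.

Produce at y = 9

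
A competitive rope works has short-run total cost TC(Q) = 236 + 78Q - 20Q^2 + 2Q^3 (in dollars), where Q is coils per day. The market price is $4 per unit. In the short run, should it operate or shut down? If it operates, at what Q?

Shut down

From TC, MC = TC'(Q) = 78 - 40Q + 6Q^2 and AVC = VC/Q = 78 - 20Q + 2Q^2.
The AVC parabola has its vertex at Q = 20/4 = 5, where AVC = 78 - 20·5 + 2·5^2 = $28.
P = $4 lies below min AVC = $28; no output level covers variable cost.
Best response: produce nothing and absorb the $236 fixed cost.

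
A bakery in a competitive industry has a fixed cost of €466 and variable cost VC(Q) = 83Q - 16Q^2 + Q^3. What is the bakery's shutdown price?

€19 per unit

The shutdown price is the minimum of AVC. VC = 83Q - 16Q^2 + Q^3, so AVC = 83 - 16Q + Q^2.
At the minimum of AVC, MC = AVC. MC = 83 - 32Q + 3Q^2; setting MC = AVC gives 2Q^2 - 16Q = 0, so Q = 8. min AVC = 19.
For P < €19 the firm produces nothing.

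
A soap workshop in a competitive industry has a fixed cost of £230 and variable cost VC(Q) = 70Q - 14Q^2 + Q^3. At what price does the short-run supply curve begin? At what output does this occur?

The shutdown price is the minimum of AVC. VC = 70Q - 14Q^2 + Q^3, so AVC = 70 - 14Q + Q^2.
At the minimum of AVC, MC = AVC. MC = 70 - 28Q + 3Q^2; setting MC = AVC gives 2Q^2 - 14Q = 0, so Q = 7. min AVC = 21.
For P < £21 the firm produces nothing.

£21 per unit, at Q = 7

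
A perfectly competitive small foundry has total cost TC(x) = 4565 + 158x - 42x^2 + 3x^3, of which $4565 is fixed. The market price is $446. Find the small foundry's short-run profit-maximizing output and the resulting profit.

AVC = 158 - 42x + 3x^2; min AVC = $11 at x = 7. Since P = $446 ≥ min AVC, the firm produces.
With MC = 158 - 84x + 9x^2, P = MC on the upward-sloping part at x* = 12.
TR = 446·12 = 5352. TC = 4565 + 1032 = 5597. Profit = 5352 − 5597 = -$245.
That loss of $245 beats the $4565 the firm would lose by shutting down; producing recovers $4320 of fixed cost.

Profit = -$245 at x = 12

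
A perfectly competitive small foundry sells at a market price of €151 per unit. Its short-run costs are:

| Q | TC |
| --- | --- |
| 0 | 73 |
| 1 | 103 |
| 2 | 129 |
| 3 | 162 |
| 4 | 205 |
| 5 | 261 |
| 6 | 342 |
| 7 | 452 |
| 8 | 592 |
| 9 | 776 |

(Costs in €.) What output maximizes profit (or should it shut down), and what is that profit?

Q = 8; profit = €616

Compute π = P·Q − TC at each output: Q=0: -73; Q=1: 48; Q=2: 173; Q=3: 291; Q=4: 399; Q=5: 494; Q=6: 564; Q=7: 605; Q=8: 616; Q=9: 583.
Profit is maximized at Q = 8. AVC there is 519/8 = €64.88 ≤ P, so producing beats shutting down (which would give -€73).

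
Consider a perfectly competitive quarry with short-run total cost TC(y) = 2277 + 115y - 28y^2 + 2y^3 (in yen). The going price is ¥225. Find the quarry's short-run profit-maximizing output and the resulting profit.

AVC = 115 - 28y + 2y^2; min AVC = ¥17 at y = 7. Since P = ¥225 ≥ min AVC, the firm produces.
With MC = 115 - 56y + 6y^2, P = MC on the upward-sloping part at y* = 11.
TR = 225·11 = 2475. TC = 2277 + 539 = 2816. Profit = 2475 − 2816 = -¥341.
Shutting down would mean losing the fixed cost of ¥2277, so operating at a loss of ¥341 is better by ¥1936.

Profit = -¥341 at y = 11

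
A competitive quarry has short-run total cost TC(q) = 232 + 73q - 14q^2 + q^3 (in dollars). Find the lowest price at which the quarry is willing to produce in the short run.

Short-run supply begins at min AVC. From VC = 73q - 14q^2 + q^3, AVC = 73 - 14q + q^2.
dAVC/dq = -14 + 2q = 0 gives q = 7. min AVC = 73 - 14·7 + 7^2 = 24.
The firm shuts down for any P below $24.

$24 per unit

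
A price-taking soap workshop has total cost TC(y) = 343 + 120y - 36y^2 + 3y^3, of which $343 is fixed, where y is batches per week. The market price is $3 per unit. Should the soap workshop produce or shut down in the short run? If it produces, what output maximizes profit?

Strip out fixed cost: VC = 120y - 36y^2 + 3y^3. Then AVC = 120 - 36y + 3y^2 and MC = 120 - 72y + 9y^2.
The AVC parabola has its vertex at y = 36/6 = 6, where AVC = 120 - 36·6 + 3·6^2 = $12.
Since P = $3 < min AVC = $12, price fails to cover variable cost at any output.
Best response: produce nothing and absorb the $343 fixed cost.

Shut down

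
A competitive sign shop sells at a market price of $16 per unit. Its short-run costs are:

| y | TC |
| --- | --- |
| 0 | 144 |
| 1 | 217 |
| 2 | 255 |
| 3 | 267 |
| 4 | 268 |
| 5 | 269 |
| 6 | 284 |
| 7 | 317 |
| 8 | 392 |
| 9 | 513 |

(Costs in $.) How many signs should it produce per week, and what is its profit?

Tabulate TR − TC: y=0: -144; y=1: -201; y=2: -223; y=3: -219; y=4: -204; y=5: -189; y=6: -188; y=7: -205; y=8: -264; y=9: -369.
Profit is highest at y = 0. Equivalently, the lowest AVC in the table is 140/6 ≈ $23.33 at y = 6, and P = $16 falls below it — price never covers variable cost, so the firm shuts down and loses only its fixed cost.

y = 0 (shut down); profit = -$144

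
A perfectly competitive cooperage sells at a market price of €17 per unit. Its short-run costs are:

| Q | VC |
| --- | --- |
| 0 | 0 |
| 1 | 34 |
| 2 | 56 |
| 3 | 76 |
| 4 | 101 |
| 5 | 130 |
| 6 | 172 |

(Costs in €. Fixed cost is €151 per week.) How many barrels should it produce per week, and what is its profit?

Tabulate TR − TC: Q=0: -151; Q=1: -168; Q=2: -173; Q=3: -176; Q=4: -184; Q=5: -196; Q=6: -221.
Profit is highest at Q = 0. Equivalently, the lowest AVC in the table is 101/4 ≈ €25.25 at Q = 4, and P = €17 falls below it — price never covers variable cost, so the firm shuts down and loses only its fixed cost.

Q = 0 (shut down); profit = -€151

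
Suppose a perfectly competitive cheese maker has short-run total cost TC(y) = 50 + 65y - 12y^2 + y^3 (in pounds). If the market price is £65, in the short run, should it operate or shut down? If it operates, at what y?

Produce at y = 8

Variable cost is VC = 65y - 12y^2 + y^3, so AVC = VC/y = 65 - 12y + y^2 and MC = dTC/dy = 65 - 24y + 3y^2.
AVC is minimized where dAVC/dy = -12 + 2y = 0, at y = 6; min AVC = 65 - 12·6 + 6^2 = £29.
Since P = £65 ≥ min AVC = £29, price covers variable cost and the firm should produce.
P = MC gives -24y + 3y^2 = 0, with roots 0 and 8. Take the larger (rising MC): y* = 8.
Check: AVC at y = 8 is £33 ≤ P, so revenue covers variable cost.
Profit = P·y − TC = 65·8 − 314 = £206.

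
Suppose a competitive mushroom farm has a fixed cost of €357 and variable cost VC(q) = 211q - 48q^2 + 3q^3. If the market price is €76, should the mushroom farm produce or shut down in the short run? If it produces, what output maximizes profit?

From TC, MC = TC'(q) = 211 - 96q + 9q^2 and AVC = VC/q = 211 - 48q + 3q^2.
The AVC parabola has its vertex at q = 48/6 = 8, where AVC = 211 - 48·8 + 3·8^2 = €19.
P = €76 exceeds min AVC = €19, so the firm stays open.
Solving P = MC: 135 - 96q + 9q^2 = 0 ⇒ q = 5/3 or 9. On the upward-sloping branch, q* = 9.
Check: AVC at q = 9 is €22 ≤ P, so revenue covers variable cost.
Profit = P·q − TC = 76·9 − 555 = €129.

Produce at q = 9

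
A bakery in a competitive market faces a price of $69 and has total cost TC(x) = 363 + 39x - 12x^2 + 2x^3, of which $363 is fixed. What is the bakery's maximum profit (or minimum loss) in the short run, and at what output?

AVC = 39 - 12x + 2x^2; min AVC = $21 at x = 3. Since P = $69 ≥ min AVC, the firm produces.
With MC = 39 - 24x + 6x^2, P = MC on the upward-sloping part at x* = 5.
TR = 69·5 = 345. TC = 363 + 145 = 508. Profit = 345 − 508 = -$163.
By producing, the firm covers all variable cost plus $200 of fixed cost; shutting down would lose the full $363.

Profit = -$163 at x = 5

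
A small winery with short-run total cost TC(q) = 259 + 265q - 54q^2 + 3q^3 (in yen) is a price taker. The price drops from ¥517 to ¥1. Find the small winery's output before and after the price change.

AVC = 265 - 54q + 3q^2, minimized at q = 9 where min AVC = ¥22. MC = 265 - 108q + 9q^2.
At P = ¥517 ≥ min AVC, set P = MC on the rising branch: q = 14.
At P = ¥1 < min AVC = ¥22, price no longer covers variable cost at any output, so the firm shuts down: q = 0.

Output falls from 14 to 0 (the firm shuts down)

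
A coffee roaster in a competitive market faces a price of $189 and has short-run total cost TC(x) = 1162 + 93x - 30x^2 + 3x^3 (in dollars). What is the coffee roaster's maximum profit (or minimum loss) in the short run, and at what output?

Profit = -$10 at x = 8

AVC = 93 - 30x + 3x^2 has its minimum $18 at x = 5; price $189 clears that bar, so the firm operates.
With MC = 93 - 60x + 9x^2, P = MC on the upward-sloping part at x* = 8.
TR = 189·8 = 1512. TC = 1162 + 360 = 1522. Profit = 1512 − 1522 = -$10.
By producing, the firm covers all variable cost plus $1152 of fixed cost; shutting down would lose the full $1162.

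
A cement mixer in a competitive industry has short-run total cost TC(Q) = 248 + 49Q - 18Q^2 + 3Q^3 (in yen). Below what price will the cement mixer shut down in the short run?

¥22 per unit

Short-run supply begins at min AVC. From VC = 49Q - 18Q^2 + 3Q^3, AVC = 49 - 18Q + 3Q^2.
dAVC/dQ = -18 + 6Q = 0 gives Q = 3. min AVC = 49 - 18·3 + 3·3^2 = 22.
The firm shuts down for any P below ¥22.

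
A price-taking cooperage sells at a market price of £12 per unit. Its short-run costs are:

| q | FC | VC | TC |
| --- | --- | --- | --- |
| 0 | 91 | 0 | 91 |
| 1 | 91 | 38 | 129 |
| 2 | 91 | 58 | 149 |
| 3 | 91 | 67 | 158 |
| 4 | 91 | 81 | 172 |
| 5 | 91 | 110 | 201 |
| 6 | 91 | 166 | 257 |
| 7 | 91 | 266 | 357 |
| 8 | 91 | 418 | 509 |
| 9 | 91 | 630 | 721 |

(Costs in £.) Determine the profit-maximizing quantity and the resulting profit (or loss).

Tabulate TR − TC: q=0: -91; q=1: -117; q=2: -125; q=3: -122; q=4: -124; q=5: -141; q=6: -185; q=7: -273; q=8: -413; q=9: -613.
Profit is highest at q = 0. Equivalently, the lowest AVC in the table is 81/4 ≈ £20.25 at q = 4, and P = £12 falls below it — price never covers variable cost, so the firm shuts down and loses only its fixed cost.

q = 0 (shut down); profit = -£91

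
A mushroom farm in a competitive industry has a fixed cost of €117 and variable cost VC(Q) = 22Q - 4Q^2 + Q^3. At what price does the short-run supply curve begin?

Short-run supply begins at min AVC. From VC = 22Q - 4Q^2 + Q^3, AVC = 22 - 4Q + Q^2.
dAVC/dQ = -4 + 2Q = 0 gives Q = 2. min AVC = 22 - 4·2 + 2^2 = 18.
The firm shuts down for any P below €18.

€18 per unit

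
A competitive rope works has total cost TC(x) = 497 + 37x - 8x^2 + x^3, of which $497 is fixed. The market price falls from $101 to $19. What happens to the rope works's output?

Output falls from 8 to 0 (the firm shuts down)

AVC = 37 - 8x + x^2, minimized at x = 4 where min AVC = $21. MC = 37 - 16x + 3x^2.
With P = $101 above the shutdown price, P = MC gives x = 8.
At P = $19 < min AVC = $21, price no longer covers variable cost at any output, so the firm shuts down: x = 0.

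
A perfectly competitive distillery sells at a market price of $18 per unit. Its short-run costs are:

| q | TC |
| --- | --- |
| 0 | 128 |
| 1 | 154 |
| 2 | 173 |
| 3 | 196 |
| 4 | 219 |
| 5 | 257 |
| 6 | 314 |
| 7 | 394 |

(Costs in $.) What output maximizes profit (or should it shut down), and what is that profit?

Tabulate TR − TC: q=0: -128; q=1: -136; q=2: -137; q=3: -142; q=4: -147; q=5: -167; q=6: -206; q=7: -268.
Profit is highest at q = 0. Equivalently, the lowest AVC in the table is 45/2 ≈ $22.50 at q = 2, and P = $18 falls below it — price never covers variable cost, so the firm shuts down and loses only its fixed cost.

q = 0 (shut down); profit = -$128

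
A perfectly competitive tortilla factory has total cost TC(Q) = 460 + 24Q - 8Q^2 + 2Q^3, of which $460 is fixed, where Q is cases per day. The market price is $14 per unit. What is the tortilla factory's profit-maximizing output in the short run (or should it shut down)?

Shut down

Variable cost is VC = 24Q - 8Q^2 + 2Q^3, so AVC = VC/Q = 24 - 8Q + 2Q^2 and MC = dTC/dQ = 24 - 16Q + 6Q^2.
AVC hits its minimum where MC = AVC, at Q = 2, giving min AVC = 24 - 8·2 + 2·2^2 = $16.
P = $14 lies below min AVC = $16; no output level covers variable cost.
Shutting down limits the loss to fixed cost, $460.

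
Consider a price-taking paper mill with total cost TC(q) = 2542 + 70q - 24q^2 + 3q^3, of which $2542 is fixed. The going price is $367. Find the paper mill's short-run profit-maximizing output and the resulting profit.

AVC = 70 - 24q + 3q^2 has its minimum $22 at q = 4; price $367 clears that bar, so the firm operates.
MC = 70 - 48q + 9q^2. Setting P = MC and taking the root on the rising branch gives q* = 9.
TR = 367·9 = 3303. TC = 2542 + 873 = 3415. Profit = 3303 − 3415 = -$112.
By producing, the firm covers all variable cost plus $2430 of fixed cost; shutting down would lose the full $2542.

Profit = -$112 at q = 9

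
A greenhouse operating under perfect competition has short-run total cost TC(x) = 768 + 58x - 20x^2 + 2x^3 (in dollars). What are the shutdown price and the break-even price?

Shutdown price = $8; break-even price = $122

AVC = 58 - 20x + 2x^2; minimized at x = 5, giving min AVC = $8. That is the shutdown price.
ATC = 768/x + 58 - 20x + 2x^2. Setting dATC/dx = −768/x^2 − 20 + 4x = 0 gives x = 8 (since 4·8^3 − 20·8^2 = 768).
min ATC = 768/8 + 58 − 20·8 + 2·8^2 = $122. That is the break-even price.
For $8 ≤ P < $122 the firm produces at a loss; below $8 it shuts down.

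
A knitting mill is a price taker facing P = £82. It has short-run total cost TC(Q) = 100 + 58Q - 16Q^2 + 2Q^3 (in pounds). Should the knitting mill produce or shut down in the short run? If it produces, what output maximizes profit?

From TC, MC = TC'(Q) = 58 - 32Q + 6Q^2 and AVC = VC/Q = 58 - 16Q + 2Q^2.
The AVC parabola has its vertex at Q = 16/4 = 4, where AVC = 58 - 16·4 + 2·4^2 = £26.
Since P = £82 ≥ min AVC = £26, price covers variable cost and the firm should produce.
Solving P = MC: -24 - 32Q + 6Q^2 = 0 ⇒ Q = -2/3 or 6. On the upward-sloping branch, Q* = 6.
Check: AVC at Q = 6 is £34 ≤ P, so revenue covers variable cost.
Profit = P·Q − TC = 82·6 − 304 = £188.

Produce at Q = 6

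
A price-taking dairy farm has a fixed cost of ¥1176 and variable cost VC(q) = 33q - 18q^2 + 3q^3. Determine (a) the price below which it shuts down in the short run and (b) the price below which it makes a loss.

Shutdown price = ¥6; break-even price = ¥222

Shutdown price = min AVC. AVC = 33 - 18q + 3q^2, with vertex at q = 3 and minimum ¥6.
ATC = 1176/q + 33 - 18q + 3q^2. Setting dATC/dq = −1176/q^2 − 18 + 6q = 0 gives q = 7 (since 6·7^3 − 18·7^2 = 1176).
min ATC = 1176/7 + 33 − 18·7 + 3·7^2 = ¥222. That is the break-even price.
For ¥6 ≤ P < ¥222 the firm produces at a loss; below ¥6 it shuts down.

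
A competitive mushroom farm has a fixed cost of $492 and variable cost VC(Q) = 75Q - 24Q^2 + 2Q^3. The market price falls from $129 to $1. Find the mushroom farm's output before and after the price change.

Output falls from 9 to 0 (the firm shuts down)

AVC = 75 - 24Q + 2Q^2, minimized at Q = 6 where min AVC = $3. MC = 75 - 48Q + 6Q^2.
At P = $129 ≥ min AVC, set P = MC on the rising branch: Q = 9.
At P = $1 < min AVC = $3, price no longer covers variable cost at any output, so the firm shuts down: Q = 0.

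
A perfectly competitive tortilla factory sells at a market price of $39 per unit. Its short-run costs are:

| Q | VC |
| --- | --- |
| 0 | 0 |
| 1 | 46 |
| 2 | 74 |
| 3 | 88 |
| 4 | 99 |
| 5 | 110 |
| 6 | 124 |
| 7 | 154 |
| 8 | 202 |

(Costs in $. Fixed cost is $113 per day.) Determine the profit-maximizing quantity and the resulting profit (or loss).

Compute π = P·Q − TC at each output: Q=0: -113; Q=1: -120; Q=2: -109; Q=3: -84; Q=4: -56; Q=5: -28; Q=6: -3; Q=7: 6; Q=8: -3.
Profit is maximized at Q = 7. AVC there is 154/7 = $22 ≤ P, so producing beats shutting down (which would give -$113).

Q = 7; profit = $6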